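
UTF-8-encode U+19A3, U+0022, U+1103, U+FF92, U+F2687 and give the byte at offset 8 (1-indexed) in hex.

0xEF

1-indexed offset 8 is 0-indexed offset 7.
U+19A3 → 3-byte form E1 A6 A3 at offsets 0–2.
U+0022 → 1-byte form 22 at offsets 3–3.
U+1103 → 3-byte form E1 84 83 at offsets 4–6.
U+FF92 → 3-byte form EF BE 92 at offsets 7–9.
Offset 7 falls in char 4's range; it's byte 1 of EF BE 92 = 0xEF.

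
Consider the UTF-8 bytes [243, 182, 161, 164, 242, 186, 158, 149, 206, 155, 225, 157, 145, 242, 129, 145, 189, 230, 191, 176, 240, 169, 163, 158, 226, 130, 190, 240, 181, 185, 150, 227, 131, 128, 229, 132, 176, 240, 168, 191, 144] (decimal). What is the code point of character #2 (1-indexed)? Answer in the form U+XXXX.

Offset 0: leading byte 0xF3 = 11110011 → 4-byte char #1 = F3 B6 A1 A4.
Offset 4: leading byte 0xF2 = 11110010 → 4-byte char #2 = F2 BA 9E 95.
Leading byte 0xF2 = 11110010 matches 11110xxx → 4-byte sequence.
Byte 1: 0xF2 = 11110010, payload 010 (3 bits).
Byte 2: 0xBA = 10111010 (10xxxxxx ✓), payload 111010.
Byte 3: 0x9E = 10011110 (10xxxxxx ✓), payload 011110.
Byte 4: 0x95 = 10010101 (10xxxxxx ✓), payload 010101.
Concatenate: 010111010011110010101 = 0xBA795 (21 bits → U+BA795).

U+BA795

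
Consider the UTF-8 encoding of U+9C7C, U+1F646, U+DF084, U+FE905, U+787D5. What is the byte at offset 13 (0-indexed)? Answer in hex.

0xA4

U+9C7C → 3-byte form E9 B1 BC at offsets 0–2.
U+1F646 → 4-byte form F0 9F 99 86 at offsets 3–6.
U+DF084 → 4-byte form F3 9F 82 84 at offsets 7–10.
U+FE905 → 4-byte form F3 BE A4 85 at offsets 11–14.
Offset 13 falls in char 4's range; it's byte 3 of F3 BE A4 85 = 0xA4.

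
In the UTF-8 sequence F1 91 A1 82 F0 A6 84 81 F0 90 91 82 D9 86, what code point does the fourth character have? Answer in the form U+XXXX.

Offset 0: leading byte 0xF1 = 11110001 → 4-byte char #1 = F1 91 A1 82.
Offset 4: leading byte 0xF0 = 11110000 → 4-byte char #2 = F0 A6 84 81.
Offset 8: leading byte 0xF0 = 11110000 → 4-byte char #3 = F0 90 91 82.
Offset 12: leading byte 0xD9 = 11011001 → 2-byte char #4 = D9 86.
Leading byte 0xD9 = 11011001 matches 110xxxxx → 2-byte sequence.
Byte 1: 0xD9 = 11011001, payload 11001 (5 bits).
Byte 2: 0x86 = 10000110 (10xxxxxx ✓), payload 000110.
Concatenate: 11001000110 = 0x646 (11 bits → U+0646).

U+0646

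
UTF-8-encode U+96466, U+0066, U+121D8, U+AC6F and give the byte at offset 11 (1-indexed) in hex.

0xB1

1-indexed offset 11 is 0-indexed offset 10.
U+96466 → 4-byte form F2 96 91 A6 at offsets 0–3.
U+0066 → 1-byte form 66 at offsets 4–4.
U+121D8 → 4-byte form F0 92 87 98 at offsets 5–8.
U+AC6F → 3-byte form EA B1 AF at offsets 9–11.
Offset 10 falls in char 4's range; it's byte 2 of EA B1 AF = 0xB1.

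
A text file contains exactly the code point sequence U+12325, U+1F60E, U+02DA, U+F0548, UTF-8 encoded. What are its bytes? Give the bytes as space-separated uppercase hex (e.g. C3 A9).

U+12325: 4-byte form → F0 92 8C A5.
U+1F60E: 4-byte form → F0 9F 98 8E.
U+02DA: 2-byte form → CB 9A.
U+F0548: 4-byte form → F3 B0 95 88.
Concatenated (14 bytes): F0 92 8C A5 F0 9F 98 8E CB 9A F3 B0 95 88.

F0 92 8C A5 F0 9F 98 8E CB 9A F3 B0 95 88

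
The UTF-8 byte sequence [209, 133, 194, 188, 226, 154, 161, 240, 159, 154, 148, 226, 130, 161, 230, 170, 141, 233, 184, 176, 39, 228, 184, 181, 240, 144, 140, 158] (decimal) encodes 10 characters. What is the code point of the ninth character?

U+4E35

Offset 0: leading byte 0xD1 = 11010001 → 2-byte char #1 = D1 85.
Offset 2: leading byte 0xC2 = 11000010 → 2-byte char #2 = C2 BC.
Offset 4: leading byte 0xE2 = 11100010 → 3-byte char #3 = E2 9A A1.
Offset 7: leading byte 0xF0 = 11110000 → 4-byte char #4 = F0 9F 9A 94.
Offset 11: leading byte 0xE2 = 11100010 → 3-byte char #5 = E2 82 A1.
Offset 14: leading byte 0xE6 = 11100110 → 3-byte char #6 = E6 AA 8D.
Offset 17: leading byte 0xE9 = 11101001 → 3-byte char #7 = E9 B8 B0.
Offset 20: leading byte 0x27 = 00100111 → 1-byte char #8 = 27.
Offset 21: leading byte 0xE4 = 11100100 → 3-byte char #9 = E4 B8 B5.
Leading byte 0xE4 = 11100100 matches 1110xxxx → 3-byte sequence.
Byte 1: 0xE4 = 11100100, payload 0100 (4 bits).
Byte 2: 0xB8 = 10111000 (10xxxxxx ✓), payload 111000.
Byte 3: 0xB5 = 10110101 (10xxxxxx ✓), payload 110101.
Concatenate: 0100111000110101 = 0x4E35 (16 bits → U+4E35).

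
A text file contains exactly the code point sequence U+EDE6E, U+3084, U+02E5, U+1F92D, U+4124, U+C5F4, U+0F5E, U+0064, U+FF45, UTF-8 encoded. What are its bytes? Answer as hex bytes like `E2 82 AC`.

F3 AD B9 AE E3 82 84 CB A5 F0 9F A4 AD E4 84 A4 EC 97 B4 E0 BD 9E 64 EF BD 85

U+EDE6E: 4-byte form → F3 AD B9 AE.
U+3084: 3-byte form → E3 82 84.
U+02E5: 2-byte form → CB A5.
U+1F92D: 4-byte form → F0 9F A4 AD.
U+4124: 3-byte form → E4 84 A4.
U+C5F4: 3-byte form → EC 97 B4.
U+0F5E: 3-byte form → E0 BD 9E.
U+0064: 1-byte form → 64.
U+FF45: 3-byte form → EF BD 85.
Concatenated (26 bytes): F3 AD B9 AE E3 82 84 CB A5 F0 9F A4 AD E4 84 A4 EC 97 B4 E0 BD 9E 64 EF BD 85.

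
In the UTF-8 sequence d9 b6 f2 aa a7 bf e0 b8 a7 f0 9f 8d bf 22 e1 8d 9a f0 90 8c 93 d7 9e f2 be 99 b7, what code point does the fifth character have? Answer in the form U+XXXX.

Offset 0: leading byte 0xD9 = 11011001 → 2-byte char #1 = D9 B6.
Offset 2: leading byte 0xF2 = 11110010 → 4-byte char #2 = F2 AA A7 BF.
Offset 6: leading byte 0xE0 = 11100000 → 3-byte char #3 = E0 B8 A7.
Offset 9: leading byte 0xF0 = 11110000 → 4-byte char #4 = F0 9F 8D BF.
Offset 13: leading byte 0x22 = 00100010 → 1-byte char #5 = 22.
Leading byte 0x22 = 00100010 matches 0xxxxxxx → 1-byte sequence.
Byte 1: 0x22 = 00100010, payload 0100010 (7 bits).
Concatenate: 0100010 = 0x22 (7 bits → U+0022).

U+0022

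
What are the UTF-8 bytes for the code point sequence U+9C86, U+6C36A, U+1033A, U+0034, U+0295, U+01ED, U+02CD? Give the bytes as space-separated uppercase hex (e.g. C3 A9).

U+9C86: 3-byte form → E9 B2 86.
U+6C36A: 4-byte form → F1 AC 8D AA.
U+1033A: 4-byte form → F0 90 8C BA.
U+0034: 1-byte form → 34.
U+0295: 2-byte form → CA 95.
U+01ED: 2-byte form → C7 AD.
U+02CD: 2-byte form → CB 8D.
Concatenated (18 bytes): E9 B2 86 F1 AC 8D AA F0 90 8C BA 34 CA 95 C7 AD CB 8D.

E9 B2 86 F1 AC 8D AA F0 90 8C BA 34 CA 95 C7 AD CB 8D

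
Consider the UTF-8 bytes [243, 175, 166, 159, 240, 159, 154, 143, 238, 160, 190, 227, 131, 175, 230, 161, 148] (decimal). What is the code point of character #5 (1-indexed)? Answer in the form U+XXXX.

Offset 0: leading byte 0xF3 = 11110011 → 4-byte char #1 = F3 AF A6 9F.
Offset 4: leading byte 0xF0 = 11110000 → 4-byte char #2 = F0 9F 9A 8F.
Offset 8: leading byte 0xEE = 11101110 → 3-byte char #3 = EE A0 BE.
Offset 11: leading byte 0xE3 = 11100011 → 3-byte char #4 = E3 83 AF.
Offset 14: leading byte 0xE6 = 11100110 → 3-byte char #5 = E6 A1 94.
Leading byte 0xE6 = 11100110 matches 1110xxxx → 3-byte sequence.
Byte 1: 0xE6 = 11100110, payload 0110 (4 bits).
Byte 2: 0xA1 = 10100001 (10xxxxxx ✓), payload 100001.
Byte 3: 0x94 = 10010100 (10xxxxxx ✓), payload 010100.
Concatenate: 0110100001010100 = 0x6854 (16 bits → U+6854).

U+6854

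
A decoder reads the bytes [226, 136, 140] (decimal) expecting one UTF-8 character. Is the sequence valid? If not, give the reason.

Leading byte 0xE2 = 11100010 → 3-byte form.
Continuation bytes 0x88=10001000, 0x8C=10001100 all match 10xxxxxx.
Decoded value 0x220C is ≥ 0x800 (shortest form) and not a surrogate.

valid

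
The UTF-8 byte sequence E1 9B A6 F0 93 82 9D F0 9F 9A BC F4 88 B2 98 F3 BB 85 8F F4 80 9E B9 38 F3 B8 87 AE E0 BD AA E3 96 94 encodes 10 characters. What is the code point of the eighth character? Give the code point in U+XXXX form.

Offset 0: leading byte 0xE1 = 11100001 → 3-byte char #1 = E1 9B A6.
Offset 3: leading byte 0xF0 = 11110000 → 4-byte char #2 = F0 93 82 9D.
Offset 7: leading byte 0xF0 = 11110000 → 4-byte char #3 = F0 9F 9A BC.
Offset 11: leading byte 0xF4 = 11110100 → 4-byte char #4 = F4 88 B2 98.
Offset 15: leading byte 0xF3 = 11110011 → 4-byte char #5 = F3 BB 85 8F.
Offset 19: leading byte 0xF4 = 11110100 → 4-byte char #6 = F4 80 9E B9.
Offset 23: leading byte 0x38 = 00111000 → 1-byte char #7 = 38.
Offset 24: leading byte 0xF3 = 11110011 → 4-byte char #8 = F3 B8 87 AE.
Leading byte 0xF3 = 11110011 matches 11110xxx → 4-byte sequence.
Byte 1: 0xF3 = 11110011, payload 011 (3 bits).
Byte 2: 0xB8 = 10111000 (10xxxxxx ✓), payload 111000.
Byte 3: 0x87 = 10000111 (10xxxxxx ✓), payload 000111.
Byte 4: 0xAE = 10101110 (10xxxxxx ✓), payload 101110.
Concatenate: 011111000000111101110 = 0xF81EE (21 bits → U+F81EE).

U+F81EE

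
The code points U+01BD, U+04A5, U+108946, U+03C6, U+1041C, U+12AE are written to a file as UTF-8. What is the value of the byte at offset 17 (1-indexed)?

1-indexed offset 17 is 0-indexed offset 16.
U+01BD → 2-byte form C6 BD at offsets 0–1.
U+04A5 → 2-byte form D2 A5 at offsets 2–3.
U+108946 → 4-byte form F4 88 A5 86 at offsets 4–7.
U+03C6 → 2-byte form CF 86 at offsets 8–9.
U+1041C → 4-byte form F0 90 90 9C at offsets 10–13.
U+12AE → 3-byte form E1 8A AE at offsets 14–16.
Offset 16 falls in char 6's range; it's byte 3 of E1 8A AE = 0xAE.

0xAE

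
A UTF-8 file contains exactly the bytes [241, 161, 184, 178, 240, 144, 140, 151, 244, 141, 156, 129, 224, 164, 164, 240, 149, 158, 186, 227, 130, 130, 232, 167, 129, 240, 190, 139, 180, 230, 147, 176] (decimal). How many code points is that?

Byte at offset 0: 0xF1 = 11110001 → 4-byte char (#1). Advance 4.
Byte at offset 4: 0xF0 = 11110000 → 4-byte char (#2). Advance 4.
Byte at offset 8: 0xF4 = 11110100 → 4-byte char (#3). Advance 4.
Byte at offset 12: 0xE0 = 11100000 → 3-byte char (#4). Advance 3.
Byte at offset 15: 0xF0 = 11110000 → 4-byte char (#5). Advance 4.
Byte at offset 19: 0xE3 = 11100011 → 3-byte char (#6). Advance 3.
Byte at offset 22: 0xE8 = 11101000 → 3-byte char (#7). Advance 3.
Byte at offset 25: 0xF0 = 11110000 → 4-byte char (#8). Advance 4.
Byte at offset 29: 0xE6 = 11100110 → 3-byte char (#9). Advance 3.
Reached end at offset 32 after 9 code points.

9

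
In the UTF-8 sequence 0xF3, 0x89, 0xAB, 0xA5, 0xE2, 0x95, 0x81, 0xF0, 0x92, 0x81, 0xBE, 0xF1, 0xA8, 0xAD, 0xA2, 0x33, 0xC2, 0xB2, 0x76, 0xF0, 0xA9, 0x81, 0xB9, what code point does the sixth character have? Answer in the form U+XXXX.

U+00B2

Offset 0: leading byte 0xF3 = 11110011 → 4-byte char #1 = F3 89 AB A5.
Offset 4: leading byte 0xE2 = 11100010 → 3-byte char #2 = E2 95 81.
Offset 7: leading byte 0xF0 = 11110000 → 4-byte char #3 = F0 92 81 BE.
Offset 11: leading byte 0xF1 = 11110001 → 4-byte char #4 = F1 A8 AD A2.
Offset 15: leading byte 0x33 = 00110011 → 1-byte char #5 = 33.
Offset 16: leading byte 0xC2 = 11000010 → 2-byte char #6 = C2 B2.
Leading byte 0xC2 = 11000010 matches 110xxxxx → 2-byte sequence.
Byte 1: 0xC2 = 11000010, payload 00010 (5 bits).
Byte 2: 0xB2 = 10110010 (10xxxxxx ✓), payload 110010.
Concatenate: 00010110010 = 0xB2 (11 bits → U+00B2).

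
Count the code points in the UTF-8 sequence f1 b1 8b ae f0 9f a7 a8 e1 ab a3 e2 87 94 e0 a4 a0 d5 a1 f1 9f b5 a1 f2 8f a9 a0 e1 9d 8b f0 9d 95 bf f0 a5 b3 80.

11

Byte at offset 0: 0xF1 = 11110001 → 4-byte char (#1). Advance 4.
Byte at offset 4: 0xF0 = 11110000 → 4-byte char (#2). Advance 4.
Byte at offset 8: 0xE1 = 11100001 → 3-byte char (#3). Advance 3.
Byte at offset 11: 0xE2 = 11100010 → 3-byte char (#4). Advance 3.
Byte at offset 14: 0xE0 = 11100000 → 3-byte char (#5). Advance 3.
Byte at offset 17: 0xD5 = 11010101 → 2-byte char (#6). Advance 2.
Byte at offset 19: 0xF1 = 11110001 → 4-byte char (#7). Advance 4.
Byte at offset 23: 0xF2 = 11110010 → 4-byte char (#8). Advance 4.
Byte at offset 27: 0xE1 = 11100001 → 3-byte char (#9). Advance 3.
Byte at offset 30: 0xF0 = 11110000 → 4-byte char (#10). Advance 4.
Byte at offset 34: 0xF0 = 11110000 → 4-byte char (#11). Advance 4.
Reached end at offset 38 after 11 code points.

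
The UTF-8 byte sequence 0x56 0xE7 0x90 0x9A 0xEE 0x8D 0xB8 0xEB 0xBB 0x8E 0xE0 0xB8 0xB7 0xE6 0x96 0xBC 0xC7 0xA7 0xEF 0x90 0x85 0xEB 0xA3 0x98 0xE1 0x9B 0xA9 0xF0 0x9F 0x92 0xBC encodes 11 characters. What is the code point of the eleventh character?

Offset 0: leading byte 0x56 = 01010110 → 1-byte char #1 = 56.
Offset 1: leading byte 0xE7 = 11100111 → 3-byte char #2 = E7 90 9A.
Offset 4: leading byte 0xEE = 11101110 → 3-byte char #3 = EE 8D B8.
Offset 7: leading byte 0xEB = 11101011 → 3-byte char #4 = EB BB 8E.
Offset 10: leading byte 0xE0 = 11100000 → 3-byte char #5 = E0 B8 B7.
Offset 13: leading byte 0xE6 = 11100110 → 3-byte char #6 = E6 96 BC.
Offset 16: leading byte 0xC7 = 11000111 → 2-byte char #7 = C7 A7.
Offset 18: leading byte 0xEF = 11101111 → 3-byte char #8 = EF 90 85.
Offset 21: leading byte 0xEB = 11101011 → 3-byte char #9 = EB A3 98.
Offset 24: leading byte 0xE1 = 11100001 → 3-byte char #10 = E1 9B A9.
Offset 27: leading byte 0xF0 = 11110000 → 4-byte char #11 = F0 9F 92 BC.
Leading byte 0xF0 = 11110000 matches 11110xxx → 4-byte sequence.
Byte 1: 0xF0 = 11110000, payload 000 (3 bits).
Byte 2: 0x9F = 10011111 (10xxxxxx ✓), payload 011111.
Byte 3: 0x92 = 10010010 (10xxxxxx ✓), payload 010010.
Byte 4: 0xBC = 10111100 (10xxxxxx ✓), payload 111100.
Concatenate: 000011111010010111100 = 0x1F4BC (21 bits → U+1F4BC).

U+1F4BC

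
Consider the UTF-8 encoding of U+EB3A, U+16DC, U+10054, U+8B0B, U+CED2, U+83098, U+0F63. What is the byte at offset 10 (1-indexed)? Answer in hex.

1-indexed offset 10 is 0-indexed offset 9.
U+EB3A → 3-byte form EE AC BA at offsets 0–2.
U+16DC → 3-byte form E1 9B 9C at offsets 3–5.
U+10054 → 4-byte form F0 90 81 94 at offsets 6–9.
Offset 9 falls in char 3's range; it's byte 4 of F0 90 81 94 = 0x94.

0x94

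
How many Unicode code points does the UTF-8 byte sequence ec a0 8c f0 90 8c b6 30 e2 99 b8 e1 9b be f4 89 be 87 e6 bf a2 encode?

7

Byte at offset 0: 0xEC = 11101100 → 3-byte char (#1). Advance 3.
Byte at offset 3: 0xF0 = 11110000 → 4-byte char (#2). Advance 4.
Byte at offset 7: 0x30 = 00110000 → 1-byte char (#3). Advance 1.
Byte at offset 8: 0xE2 = 11100010 → 3-byte char (#4). Advance 3.
Byte at offset 11: 0xE1 = 11100001 → 3-byte char (#5). Advance 3.
Byte at offset 14: 0xF4 = 11110100 → 4-byte char (#6). Advance 4.
Byte at offset 18: 0xE6 = 11100110 → 3-byte char (#7). Advance 3.
Reached end at offset 21 after 7 code points.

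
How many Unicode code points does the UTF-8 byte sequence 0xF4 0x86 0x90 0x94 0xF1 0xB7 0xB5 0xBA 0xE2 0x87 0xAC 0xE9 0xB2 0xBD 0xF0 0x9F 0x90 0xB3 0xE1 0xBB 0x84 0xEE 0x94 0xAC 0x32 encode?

Byte at offset 0: 0xF4 = 11110100 → 4-byte char (#1). Advance 4.
Byte at offset 4: 0xF1 = 11110001 → 4-byte char (#2). Advance 4.
Byte at offset 8: 0xE2 = 11100010 → 3-byte char (#3). Advance 3.
Byte at offset 11: 0xE9 = 11101001 → 3-byte char (#4). Advance 3.
Byte at offset 14: 0xF0 = 11110000 → 4-byte char (#5). Advance 4.
Byte at offset 18: 0xE1 = 11100001 → 3-byte char (#6). Advance 3.
Byte at offset 21: 0xEE = 11101110 → 3-byte char (#7). Advance 3.
Byte at offset 24: 0x32 = 00110010 → 1-byte char (#8). Advance 1.
Reached end at offset 25 after 8 code points.

8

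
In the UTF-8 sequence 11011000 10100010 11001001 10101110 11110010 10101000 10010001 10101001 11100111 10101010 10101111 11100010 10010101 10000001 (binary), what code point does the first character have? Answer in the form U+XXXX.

Offset 0: leading byte 0xD8 = 11011000 → 2-byte char #1 = D8 A2.
Leading byte 0xD8 = 11011000 matches 110xxxxx → 2-byte sequence.
Byte 1: 0xD8 = 11011000, payload 11000 (5 bits).
Byte 2: 0xA2 = 10100010 (10xxxxxx ✓), payload 100010.
Concatenate: 11000100010 = 0x622 (11 bits → U+0622).

U+0622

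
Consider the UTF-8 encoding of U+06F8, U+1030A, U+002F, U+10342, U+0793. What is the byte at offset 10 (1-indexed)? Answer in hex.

1-indexed offset 10 is 0-indexed offset 9.
U+06F8 → 2-byte form DB B8 at offsets 0–1.
U+1030A → 4-byte form F0 90 8C 8A at offsets 2–5.
U+002F → 1-byte form 2F at offsets 6–6.
U+10342 → 4-byte form F0 90 8D 82 at offsets 7–10.
Offset 9 falls in char 4's range; it's byte 3 of F0 90 8D 82 = 0x8D.

0x8D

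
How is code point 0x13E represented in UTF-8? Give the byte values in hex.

U+013E = 0x13E = 318 decimal. In range U+0080–U+07FF → 2-byte form: 110xxxxx 10xxxxxx.
Binary (11 bits): 00100111110.
Split 5+6: 00100 | 111110.
Byte 1: 11000100 = 0xC4.
Byte 2: 10111110 = 0xBE.

C4 BE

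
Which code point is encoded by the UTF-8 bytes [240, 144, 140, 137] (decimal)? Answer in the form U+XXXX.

U+10309

Leading byte 0xF0 = 11110000 matches 11110xxx → 4-byte sequence.
Byte 1: 0xF0 = 11110000, payload 000 (3 bits).
Byte 2: 0x90 = 10010000 (10xxxxxx ✓), payload 010000.
Byte 3: 0x8C = 10001100 (10xxxxxx ✓), payload 001100.
Byte 4: 0x89 = 10001001 (10xxxxxx ✓), payload 001001.
Concatenate: 000010000001100001001 = 0x10309 (21 bits → U+10309).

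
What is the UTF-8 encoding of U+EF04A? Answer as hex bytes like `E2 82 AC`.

U+EF04A = 0xEF04A = 979018 decimal. In range U+10000–U+10FFFF → 4-byte form: 11110xxx 10xxxxxx 10xxxxxx 10xxxxxx.
Binary (21 bits): 011101111000001001010.
Split 3+6+6+6: 011 | 101111 | 000001 | 001010.
Byte 1: 11110011 = 0xF3.
Byte 2: 10101111 = 0xAF.
Byte 3: 10000001 = 0x81.
Byte 4: 10001010 = 0x8A.

F3 AF 81 8A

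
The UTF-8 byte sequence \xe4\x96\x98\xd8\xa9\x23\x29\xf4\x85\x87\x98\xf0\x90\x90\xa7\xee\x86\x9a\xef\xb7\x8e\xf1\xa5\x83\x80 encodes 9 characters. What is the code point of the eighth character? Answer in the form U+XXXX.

U+FDCE

Offset 0: leading byte 0xE4 = 11100100 → 3-byte char #1 = E4 96 98.
Offset 3: leading byte 0xD8 = 11011000 → 2-byte char #2 = D8 A9.
Offset 5: leading byte 0x23 = 00100011 → 1-byte char #3 = 23.
Offset 6: leading byte 0x29 = 00101001 → 1-byte char #4 = 29.
Offset 7: leading byte 0xF4 = 11110100 → 4-byte char #5 = F4 85 87 98.
Offset 11: leading byte 0xF0 = 11110000 → 4-byte char #6 = F0 90 90 A7.
Offset 15: leading byte 0xEE = 11101110 → 3-byte char #7 = EE 86 9A.
Offset 18: leading byte 0xEF = 11101111 → 3-byte char #8 = EF B7 8E.
Leading byte 0xEF = 11101111 matches 1110xxxx → 3-byte sequence.
Byte 1: 0xEF = 11101111, payload 1111 (4 bits).
Byte 2: 0xB7 = 10110111 (10xxxxxx ✓), payload 110111.
Byte 3: 0x8E = 10001110 (10xxxxxx ✓), payload 001110.
Concatenate: 1111110111001110 = 0xFDCE (16 bits → U+FDCE).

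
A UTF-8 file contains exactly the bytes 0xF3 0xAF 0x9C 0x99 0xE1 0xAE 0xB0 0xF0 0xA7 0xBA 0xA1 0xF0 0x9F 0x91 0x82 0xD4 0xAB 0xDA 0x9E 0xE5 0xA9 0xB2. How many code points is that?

Byte at offset 0: 0xF3 = 11110011 → 4-byte char (#1). Advance 4.
Byte at offset 4: 0xE1 = 11100001 → 3-byte char (#2). Advance 3.
Byte at offset 7: 0xF0 = 11110000 → 4-byte char (#3). Advance 4.
Byte at offset 11: 0xF0 = 11110000 → 4-byte char (#4). Advance 4.
Byte at offset 15: 0xD4 = 11010100 → 2-byte char (#5). Advance 2.
Byte at offset 17: 0xDA = 11011010 → 2-byte char (#6). Advance 2.
Byte at offset 19: 0xE5 = 11100101 → 3-byte char (#7). Advance 3.
Reached end at offset 22 after 7 code points.

7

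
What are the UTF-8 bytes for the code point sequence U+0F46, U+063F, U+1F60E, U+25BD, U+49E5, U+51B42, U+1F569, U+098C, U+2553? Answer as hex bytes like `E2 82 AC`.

U+0F46: 3-byte form → E0 BD 86.
U+063F: 2-byte form → D8 BF.
U+1F60E: 4-byte form → F0 9F 98 8E.
U+25BD: 3-byte form → E2 96 BD.
U+49E5: 3-byte form → E4 A7 A5.
U+51B42: 4-byte form → F1 91 AD 82.
U+1F569: 4-byte form → F0 9F 95 A9.
U+098C: 3-byte form → E0 A6 8C.
U+2553: 3-byte form → E2 95 93.
Concatenated (29 bytes): E0 BD 86 D8 BF F0 9F 98 8E E2 96 BD E4 A7 A5 F1 91 AD 82 F0 9F 95 A9 E0 A6 8C E2 95 93.

E0 BD 86 D8 BF F0 9F 98 8E E2 96 BD E4 A7 A5 F1 91 AD 82 F0 9F 95 A9 E0 A6 8C E2 95 93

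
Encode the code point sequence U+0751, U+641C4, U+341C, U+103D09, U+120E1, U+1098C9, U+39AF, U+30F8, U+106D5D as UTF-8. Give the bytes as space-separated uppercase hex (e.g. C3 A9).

U+0751: 2-byte form → DD 91.
U+641C4: 4-byte form → F1 A4 87 84.
U+341C: 3-byte form → E3 90 9C.
U+103D09: 4-byte form → F4 83 B4 89.
U+120E1: 4-byte form → F0 92 83 A1.
U+1098C9: 4-byte form → F4 89 A3 89.
U+39AF: 3-byte form → E3 A6 AF.
U+30F8: 3-byte form → E3 83 B8.
U+106D5D: 4-byte form → F4 86 B5 9D.
Concatenated (31 bytes): DD 91 F1 A4 87 84 E3 90 9C F4 83 B4 89 F0 92 83 A1 F4 89 A3 89 E3 A6 AF E3 83 B8 F4 86 B5 9D.

DD 91 F1 A4 87 84 E3 90 9C F4 83 B4 89 F0 92 83 A1 F4 89 A3 89 E3 A6 AF E3 83 B8 F4 86 B5 9D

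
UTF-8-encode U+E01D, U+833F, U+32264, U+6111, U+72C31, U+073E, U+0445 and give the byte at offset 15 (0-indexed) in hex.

0xB0

U+E01D → 3-byte form EE 80 9D at offsets 0–2.
U+833F → 3-byte form E8 8C BF at offsets 3–5.
U+32264 → 4-byte form F0 B2 89 A4 at offsets 6–9.
U+6111 → 3-byte form E6 84 91 at offsets 10–12.
U+72C31 → 4-byte form F1 B2 B0 B1 at offsets 13–16.
Offset 15 falls in char 5's range; it's byte 3 of F1 B2 B0 B1 = 0xB0.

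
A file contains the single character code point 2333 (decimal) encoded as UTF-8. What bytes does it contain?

E0 A4 9D

U+091D = 0x91D = 2333 decimal. In range U+0800–U+FFFF → 3-byte form: 1110xxxx 10xxxxxx 10xxxxxx.
Binary (16 bits): 0000100100011101.
Split 4+6+6: 0000 | 100100 | 011101.
Byte 1: 11100000 = 0xE0.
Byte 2: 10100100 = 0xA4.
Byte 3: 10011101 = 0x9D.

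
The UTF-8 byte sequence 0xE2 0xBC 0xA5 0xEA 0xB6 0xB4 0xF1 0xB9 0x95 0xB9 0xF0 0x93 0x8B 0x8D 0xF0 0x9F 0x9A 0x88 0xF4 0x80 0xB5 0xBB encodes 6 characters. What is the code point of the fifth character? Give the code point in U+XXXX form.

Offset 0: leading byte 0xE2 = 11100010 → 3-byte char #1 = E2 BC A5.
Offset 3: leading byte 0xEA = 11101010 → 3-byte char #2 = EA B6 B4.
Offset 6: leading byte 0xF1 = 11110001 → 4-byte char #3 = F1 B9 95 B9.
Offset 10: leading byte 0xF0 = 11110000 → 4-byte char #4 = F0 93 8B 8D.
Offset 14: leading byte 0xF0 = 11110000 → 4-byte char #5 = F0 9F 9A 88.
Leading byte 0xF0 = 11110000 matches 11110xxx → 4-byte sequence.
Byte 1: 0xF0 = 11110000, payload 000 (3 bits).
Byte 2: 0x9F = 10011111 (10xxxxxx ✓), payload 011111.
Byte 3: 0x9A = 10011010 (10xxxxxx ✓), payload 011010.
Byte 4: 0x88 = 10001000 (10xxxxxx ✓), payload 001000.
Concatenate: 000011111011010001000 = 0x1F688 (21 bits → U+1F688).

U+1F688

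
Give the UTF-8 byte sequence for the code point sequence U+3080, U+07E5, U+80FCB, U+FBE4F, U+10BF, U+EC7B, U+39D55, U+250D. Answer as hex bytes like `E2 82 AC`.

E3 82 80 DF A5 F2 80 BF 8B F3 BB B9 8F E1 82 BF EE B1 BB F0 B9 B5 95 E2 94 8D

U+3080: 3-byte form → E3 82 80.
U+07E5: 2-byte form → DF A5.
U+80FCB: 4-byte form → F2 80 BF 8B.
U+FBE4F: 4-byte form → F3 BB B9 8F.
U+10BF: 3-byte form → E1 82 BF.
U+EC7B: 3-byte form → EE B1 BB.
U+39D55: 4-byte form → F0 B9 B5 95.
U+250D: 3-byte form → E2 94 8D.
Concatenated (26 bytes): E3 82 80 DF A5 F2 80 BF 8B F3 BB B9 8F E1 82 BF EE B1 BB F0 B9 B5 95 E2 94 8D.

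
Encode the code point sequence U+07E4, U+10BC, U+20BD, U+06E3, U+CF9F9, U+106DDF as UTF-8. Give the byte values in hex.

DF A4 E1 82 BC E2 82 BD DB A3 F3 8F A7 B9 F4 86 B7 9F

U+07E4: 2-byte form → DF A4.
U+10BC: 3-byte form → E1 82 BC.
U+20BD: 3-byte form → E2 82 BD.
U+06E3: 2-byte form → DB A3.
U+CF9F9: 4-byte form → F3 8F A7 B9.
U+106DDF: 4-byte form → F4 86 B7 9F.
Concatenated (18 bytes): DF A4 E1 82 BC E2 82 BD DB A3 F3 8F A7 B9 F4 86 B7 9F.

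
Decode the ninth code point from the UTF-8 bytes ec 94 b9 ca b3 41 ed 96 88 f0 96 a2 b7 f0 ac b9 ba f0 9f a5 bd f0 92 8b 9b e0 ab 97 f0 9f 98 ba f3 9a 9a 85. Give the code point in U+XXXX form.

U+0AD7

Offset 0: leading byte 0xEC = 11101100 → 3-byte char #1 = EC 94 B9.
Offset 3: leading byte 0xCA = 11001010 → 2-byte char #2 = CA B3.
Offset 5: leading byte 0x41 = 01000001 → 1-byte char #3 = 41.
Offset 6: leading byte 0xED = 11101101 → 3-byte char #4 = ED 96 88.
Offset 9: leading byte 0xF0 = 11110000 → 4-byte char #5 = F0 96 A2 B7.
Offset 13: leading byte 0xF0 = 11110000 → 4-byte char #6 = F0 AC B9 BA.
Offset 17: leading byte 0xF0 = 11110000 → 4-byte char #7 = F0 9F A5 BD.
Offset 21: leading byte 0xF0 = 11110000 → 4-byte char #8 = F0 92 8B 9B.
Offset 25: leading byte 0xE0 = 11100000 → 3-byte char #9 = E0 AB 97.
Leading byte 0xE0 = 11100000 matches 1110xxxx → 3-byte sequence.
Byte 1: 0xE0 = 11100000, payload 0000 (4 bits).
Byte 2: 0xAB = 10101011 (10xxxxxx ✓), payload 101011.
Byte 3: 0x97 = 10010111 (10xxxxxx ✓), payload 010111.
Concatenate: 0000101011010111 = 0xAD7 (16 bits → U+0AD7).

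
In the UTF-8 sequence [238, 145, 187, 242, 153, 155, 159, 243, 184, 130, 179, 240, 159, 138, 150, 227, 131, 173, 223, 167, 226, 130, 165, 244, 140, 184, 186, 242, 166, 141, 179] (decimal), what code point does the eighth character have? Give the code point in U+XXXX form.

U+10CE3A

Offset 0: leading byte 0xEE = 11101110 → 3-byte char #1 = EE 91 BB.
Offset 3: leading byte 0xF2 = 11110010 → 4-byte char #2 = F2 99 9B 9F.
Offset 7: leading byte 0xF3 = 11110011 → 4-byte char #3 = F3 B8 82 B3.
Offset 11: leading byte 0xF0 = 11110000 → 4-byte char #4 = F0 9F 8A 96.
Offset 15: leading byte 0xE3 = 11100011 → 3-byte char #5 = E3 83 AD.
Offset 18: leading byte 0xDF = 11011111 → 2-byte char #6 = DF A7.
Offset 20: leading byte 0xE2 = 11100010 → 3-byte char #7 = E2 82 A5.
Offset 23: leading byte 0xF4 = 11110100 → 4-byte char #8 = F4 8C B8 BA.
Leading byte 0xF4 = 11110100 matches 11110xxx → 4-byte sequence.
Byte 1: 0xF4 = 11110100, payload 100 (3 bits).
Byte 2: 0x8C = 10001100 (10xxxxxx ✓), payload 001100.
Byte 3: 0xB8 = 10111000 (10xxxxxx ✓), payload 111000.
Byte 4: 0xBA = 10111010 (10xxxxxx ✓), payload 111010.
Concatenate: 100001100111000111010 = 0x10CE3A (21 bits → U+10CE3A).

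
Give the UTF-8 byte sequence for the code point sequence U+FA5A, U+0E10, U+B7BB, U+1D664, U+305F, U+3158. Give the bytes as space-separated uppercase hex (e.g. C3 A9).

EF A9 9A E0 B8 90 EB 9E BB F0 9D 99 A4 E3 81 9F E3 85 98

U+FA5A: 3-byte form → EF A9 9A.
U+0E10: 3-byte form → E0 B8 90.
U+B7BB: 3-byte form → EB 9E BB.
U+1D664: 4-byte form → F0 9D 99 A4.
U+305F: 3-byte form → E3 81 9F.
U+3158: 3-byte form → E3 85 98.
Concatenated (19 bytes): EF A9 9A E0 B8 90 EB 9E BB F0 9D 99 A4 E3 81 9F E3 85 98.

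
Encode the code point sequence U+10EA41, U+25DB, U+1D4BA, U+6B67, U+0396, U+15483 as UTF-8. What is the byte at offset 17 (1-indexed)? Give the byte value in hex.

0xF0

1-indexed offset 17 is 0-indexed offset 16.
U+10EA41 → 4-byte form F4 8E A9 81 at offsets 0–3.
U+25DB → 3-byte form E2 97 9B at offsets 4–6.
U+1D4BA → 4-byte form F0 9D 92 BA at offsets 7–10.
U+6B67 → 3-byte form E6 AD A7 at offsets 11–13.
U+0396 → 2-byte form CE 96 at offsets 14–15.
U+15483 → 4-byte form F0 95 92 83 at offsets 16–19.
Offset 16 falls in char 6's range; it's byte 1 of F0 95 92 83 = 0xF0.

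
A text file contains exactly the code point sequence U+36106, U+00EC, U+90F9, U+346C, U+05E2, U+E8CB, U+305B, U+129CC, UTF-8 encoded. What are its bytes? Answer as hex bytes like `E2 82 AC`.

U+36106: 4-byte form → F0 B6 84 86.
U+00EC: 2-byte form → C3 AC.
U+90F9: 3-byte form → E9 83 B9.
U+346C: 3-byte form → E3 91 AC.
U+05E2: 2-byte form → D7 A2.
U+E8CB: 3-byte form → EE A3 8B.
U+305B: 3-byte form → E3 81 9B.
U+129CC: 4-byte form → F0 92 A7 8C.
Concatenated (24 bytes): F0 B6 84 86 C3 AC E9 83 B9 E3 91 AC D7 A2 EE A3 8B E3 81 9B F0 92 A7 8C.

F0 B6 84 86 C3 AC E9 83 B9 E3 91 AC D7 A2 EE A3 8B E3 81 9B F0 92 A7 8C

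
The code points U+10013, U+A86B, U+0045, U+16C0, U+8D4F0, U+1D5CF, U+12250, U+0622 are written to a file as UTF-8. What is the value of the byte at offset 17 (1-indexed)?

0x9D

1-indexed offset 17 is 0-indexed offset 16.
U+10013 → 4-byte form F0 90 80 93 at offsets 0–3.
U+A86B → 3-byte form EA A1 AB at offsets 4–6.
U+0045 → 1-byte form 45 at offsets 7–7.
U+16C0 → 3-byte form E1 9B 80 at offsets 8–10.
U+8D4F0 → 4-byte form F2 8D 93 B0 at offsets 11–14.
U+1D5CF → 4-byte form F0 9D 97 8F at offsets 15–18.
Offset 16 falls in char 6's range; it's byte 2 of F0 9D 97 8F = 0x9D.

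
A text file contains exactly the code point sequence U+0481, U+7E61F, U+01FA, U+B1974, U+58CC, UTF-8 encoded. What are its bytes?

D2 81 F1 BE 98 9F C7 BA F2 B1 A5 B4 E5 A3 8C

U+0481: 2-byte form → D2 81.
U+7E61F: 4-byte form → F1 BE 98 9F.
U+01FA: 2-byte form → C7 BA.
U+B1974: 4-byte form → F2 B1 A5 B4.
U+58CC: 3-byte form → E5 A3 8C.
Concatenated (15 bytes): D2 81 F1 BE 98 9F C7 BA F2 B1 A5 B4 E5 A3 8C.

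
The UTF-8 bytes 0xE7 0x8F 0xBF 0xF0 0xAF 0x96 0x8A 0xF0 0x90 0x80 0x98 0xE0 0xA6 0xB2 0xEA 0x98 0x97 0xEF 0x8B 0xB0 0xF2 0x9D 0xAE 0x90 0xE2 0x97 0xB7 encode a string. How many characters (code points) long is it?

Byte at offset 0: 0xE7 = 11100111 → 3-byte char (#1). Advance 3.
Byte at offset 3: 0xF0 = 11110000 → 4-byte char (#2). Advance 4.
Byte at offset 7: 0xF0 = 11110000 → 4-byte char (#3). Advance 4.
Byte at offset 11: 0xE0 = 11100000 → 3-byte char (#4). Advance 3.
Byte at offset 14: 0xEA = 11101010 → 3-byte char (#5). Advance 3.
Byte at offset 17: 0xEF = 11101111 → 3-byte char (#6). Advance 3.
Byte at offset 20: 0xF2 = 11110010 → 4-byte char (#7). Advance 4.
Byte at offset 24: 0xE2 = 11100010 → 3-byte char (#8). Advance 3.
Reached end at offset 27 after 8 code points.

8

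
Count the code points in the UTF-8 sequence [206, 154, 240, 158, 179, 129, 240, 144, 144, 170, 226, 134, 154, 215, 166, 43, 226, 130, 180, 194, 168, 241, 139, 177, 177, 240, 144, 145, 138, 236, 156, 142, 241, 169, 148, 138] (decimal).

Byte at offset 0: 0xCE = 11001110 → 2-byte char (#1). Advance 2.
Byte at offset 2: 0xF0 = 11110000 → 4-byte char (#2). Advance 4.
Byte at offset 6: 0xF0 = 11110000 → 4-byte char (#3). Advance 4.
Byte at offset 10: 0xE2 = 11100010 → 3-byte char (#4). Advance 3.
Byte at offset 13: 0xD7 = 11010111 → 2-byte char (#5). Advance 2.
Byte at offset 15: 0x2B = 00101011 → 1-byte char (#6). Advance 1.
Byte at offset 16: 0xE2 = 11100010 → 3-byte char (#7). Advance 3.
Byte at offset 19: 0xC2 = 11000010 → 2-byte char (#8). Advance 2.
Byte at offset 21: 0xF1 = 11110001 → 4-byte char (#9). Advance 4.
Byte at offset 25: 0xF0 = 11110000 → 4-byte char (#10). Advance 4.
Byte at offset 29: 0xEC = 11101100 → 3-byte char (#11). Advance 3.
Byte at offset 32: 0xF1 = 11110001 → 4-byte char (#12). Advance 4.
Reached end at offset 36 after 12 code points.

12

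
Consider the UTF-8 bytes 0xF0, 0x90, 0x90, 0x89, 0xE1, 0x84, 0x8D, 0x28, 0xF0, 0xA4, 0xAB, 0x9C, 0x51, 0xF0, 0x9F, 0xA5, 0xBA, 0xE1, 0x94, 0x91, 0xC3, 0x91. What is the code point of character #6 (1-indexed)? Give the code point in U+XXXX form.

U+1F97A

Offset 0: leading byte 0xF0 = 11110000 → 4-byte char #1 = F0 90 90 89.
Offset 4: leading byte 0xE1 = 11100001 → 3-byte char #2 = E1 84 8D.
Offset 7: leading byte 0x28 = 00101000 → 1-byte char #3 = 28.
Offset 8: leading byte 0xF0 = 11110000 → 4-byte char #4 = F0 A4 AB 9C.
Offset 12: leading byte 0x51 = 01010001 → 1-byte char #5 = 51.
Offset 13: leading byte 0xF0 = 11110000 → 4-byte char #6 = F0 9F A5 BA.
Leading byte 0xF0 = 11110000 matches 11110xxx → 4-byte sequence.
Byte 1: 0xF0 = 11110000, payload 000 (3 bits).
Byte 2: 0x9F = 10011111 (10xxxxxx ✓), payload 011111.
Byte 3: 0xA5 = 10100101 (10xxxxxx ✓), payload 100101.
Byte 4: 0xBA = 10111010 (10xxxxxx ✓), payload 111010.
Concatenate: 000011111100101111010 = 0x1F97A (21 bits → U+1F97A).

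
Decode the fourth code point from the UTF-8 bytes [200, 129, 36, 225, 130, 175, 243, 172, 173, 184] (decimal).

U+ECB78

Offset 0: leading byte 0xC8 = 11001000 → 2-byte char #1 = C8 81.
Offset 2: leading byte 0x24 = 00100100 → 1-byte char #2 = 24.
Offset 3: leading byte 0xE1 = 11100001 → 3-byte char #3 = E1 82 AF.
Offset 6: leading byte 0xF3 = 11110011 → 4-byte char #4 = F3 AC AD B8.
Leading byte 0xF3 = 11110011 matches 11110xxx → 4-byte sequence.
Byte 1: 0xF3 = 11110011, payload 011 (3 bits).
Byte 2: 0xAC = 10101100 (10xxxxxx ✓), payload 101100.
Byte 3: 0xAD = 10101101 (10xxxxxx ✓), payload 101101.
Byte 4: 0xB8 = 10111000 (10xxxxxx ✓), payload 111000.
Concatenate: 011101100101101111000 = 0xECB78 (21 bits → U+ECB78).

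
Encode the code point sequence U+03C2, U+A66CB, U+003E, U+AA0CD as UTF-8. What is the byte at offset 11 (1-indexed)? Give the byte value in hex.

0x8D

1-indexed offset 11 is 0-indexed offset 10.
U+03C2 → 2-byte form CF 82 at offsets 0–1.
U+A66CB → 4-byte form F2 A6 9B 8B at offsets 2–5.
U+003E → 1-byte form 3E at offsets 6–6.
U+AA0CD → 4-byte form F2 AA 83 8D at offsets 7–10.
Offset 10 falls in char 4's range; it's byte 4 of F2 AA 83 8D = 0x8D.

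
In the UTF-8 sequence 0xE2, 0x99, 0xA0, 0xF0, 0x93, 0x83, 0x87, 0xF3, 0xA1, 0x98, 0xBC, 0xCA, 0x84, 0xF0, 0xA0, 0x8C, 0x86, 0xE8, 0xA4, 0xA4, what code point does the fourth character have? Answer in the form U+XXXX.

Offset 0: leading byte 0xE2 = 11100010 → 3-byte char #1 = E2 99 A0.
Offset 3: leading byte 0xF0 = 11110000 → 4-byte char #2 = F0 93 83 87.
Offset 7: leading byte 0xF3 = 11110011 → 4-byte char #3 = F3 A1 98 BC.
Offset 11: leading byte 0xCA = 11001010 → 2-byte char #4 = CA 84.
Leading byte 0xCA = 11001010 matches 110xxxxx → 2-byte sequence.
Byte 1: 0xCA = 11001010, payload 01010 (5 bits).
Byte 2: 0x84 = 10000100 (10xxxxxx ✓), payload 000100.
Concatenate: 01010000100 = 0x284 (11 bits → U+0284).

U+0284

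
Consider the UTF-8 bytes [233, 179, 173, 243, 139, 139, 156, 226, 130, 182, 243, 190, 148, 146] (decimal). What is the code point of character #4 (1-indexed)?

Offset 0: leading byte 0xE9 = 11101001 → 3-byte char #1 = E9 B3 AD.
Offset 3: leading byte 0xF3 = 11110011 → 4-byte char #2 = F3 8B 8B 9C.
Offset 7: leading byte 0xE2 = 11100010 → 3-byte char #3 = E2 82 B6.
Offset 10: leading byte 0xF3 = 11110011 → 4-byte char #4 = F3 BE 94 92.
Leading byte 0xF3 = 11110011 matches 11110xxx → 4-byte sequence.
Byte 1: 0xF3 = 11110011, payload 011 (3 bits).
Byte 2: 0xBE = 10111110 (10xxxxxx ✓), payload 111110.
Byte 3: 0x94 = 10010100 (10xxxxxx ✓), payload 010100.
Byte 4: 0x92 = 10010010 (10xxxxxx ✓), payload 010010.
Concatenate: 011111110010100010010 = 0xFE512 (21 bits → U+FE512).

U+FE512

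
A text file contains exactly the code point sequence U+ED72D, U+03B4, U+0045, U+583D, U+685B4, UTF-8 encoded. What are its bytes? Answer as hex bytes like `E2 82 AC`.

U+ED72D: 4-byte form → F3 AD 9C AD.
U+03B4: 2-byte form → CE B4.
U+0045: 1-byte form → 45.
U+583D: 3-byte form → E5 A0 BD.
U+685B4: 4-byte form → F1 A8 96 B4.
Concatenated (14 bytes): F3 AD 9C AD CE B4 45 E5 A0 BD F1 A8 96 B4.

F3 AD 9C AD CE B4 45 E5 A0 BD F1 A8 96 B4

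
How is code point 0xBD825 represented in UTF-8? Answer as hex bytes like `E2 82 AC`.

F2 BD A0 A5

U+BD825 = 0xBD825 = 776229 decimal. In range U+10000–U+10FFFF → 4-byte form: 11110xxx 10xxxxxx 10xxxxxx 10xxxxxx.
Binary (21 bits): 010111101100000100101.
Split 3+6+6+6: 010 | 111101 | 100000 | 100101.
Byte 1: 11110010 = 0xF2.
Byte 2: 10111101 = 0xBD.
Byte 3: 10100000 = 0xA0.
Byte 4: 10100101 = 0xA5.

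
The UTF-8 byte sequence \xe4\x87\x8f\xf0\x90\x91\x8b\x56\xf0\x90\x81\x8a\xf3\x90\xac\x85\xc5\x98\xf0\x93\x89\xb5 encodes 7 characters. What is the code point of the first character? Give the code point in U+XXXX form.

Offset 0: leading byte 0xE4 = 11100100 → 3-byte char #1 = E4 87 8F.
Leading byte 0xE4 = 11100100 matches 1110xxxx → 3-byte sequence.
Byte 1: 0xE4 = 11100100, payload 0100 (4 bits).
Byte 2: 0x87 = 10000111 (10xxxxxx ✓), payload 000111.
Byte 3: 0x8F = 10001111 (10xxxxxx ✓), payload 001111.
Concatenate: 0100000111001111 = 0x41CF (16 bits → U+41CF).

U+41CF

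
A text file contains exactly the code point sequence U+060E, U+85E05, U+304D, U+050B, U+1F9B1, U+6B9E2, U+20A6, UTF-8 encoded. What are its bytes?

U+060E: 2-byte form → D8 8E.
U+85E05: 4-byte form → F2 85 B8 85.
U+304D: 3-byte form → E3 81 8D.
U+050B: 2-byte form → D4 8B.
U+1F9B1: 4-byte form → F0 9F A6 B1.
U+6B9E2: 4-byte form → F1 AB A7 A2.
U+20A6: 3-byte form → E2 82 A6.
Concatenated (22 bytes): D8 8E F2 85 B8 85 E3 81 8D D4 8B F0 9F A6 B1 F1 AB A7 A2 E2 82 A6.

D8 8E F2 85 B8 85 E3 81 8D D4 8B F0 9F A6 B1 F1 AB A7 A2 E2 82 A6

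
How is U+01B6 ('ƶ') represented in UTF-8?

U+01B6 = 0x1B6 = 438 decimal. In range U+0080–U+07FF → 2-byte form: 110xxxxx 10xxxxxx.
Binary (11 bits): 00110110110.
Split 5+6: 00110 | 110110.
Byte 1: 11000110 = 0xC6.
Byte 2: 10110110 = 0xB6.

C6 B6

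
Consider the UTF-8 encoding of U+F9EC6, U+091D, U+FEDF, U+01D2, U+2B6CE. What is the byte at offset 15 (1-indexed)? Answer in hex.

1-indexed offset 15 is 0-indexed offset 14.
U+F9EC6 → 4-byte form F3 B9 BB 86 at offsets 0–3.
U+091D → 3-byte form E0 A4 9D at offsets 4–6.
U+FEDF → 3-byte form EF BB 9F at offsets 7–9.
U+01D2 → 2-byte form C7 92 at offsets 10–11.
U+2B6CE → 4-byte form F0 AB 9B 8E at offsets 12–15.
Offset 14 falls in char 5's range; it's byte 3 of F0 AB 9B 8E = 0x9B.

0x9B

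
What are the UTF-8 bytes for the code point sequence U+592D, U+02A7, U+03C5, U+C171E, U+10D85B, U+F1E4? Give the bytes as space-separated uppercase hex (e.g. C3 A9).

E5 A4 AD CA A7 CF 85 F3 81 9C 9E F4 8D A1 9B EF 87 A4

U+592D: 3-byte form → E5 A4 AD.
U+02A7: 2-byte form → CA A7.
U+03C5: 2-byte form → CF 85.
U+C171E: 4-byte form → F3 81 9C 9E.
U+10D85B: 4-byte form → F4 8D A1 9B.
U+F1E4: 3-byte form → EF 87 A4.
Concatenated (18 bytes): E5 A4 AD CA A7 CF 85 F3 81 9C 9E F4 8D A1 9B EF 87 A4.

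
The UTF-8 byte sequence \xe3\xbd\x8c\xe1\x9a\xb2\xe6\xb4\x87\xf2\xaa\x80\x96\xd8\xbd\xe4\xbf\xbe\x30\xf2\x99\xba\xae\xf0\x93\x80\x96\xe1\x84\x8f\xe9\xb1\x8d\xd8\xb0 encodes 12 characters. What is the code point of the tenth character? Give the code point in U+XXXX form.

U+110F

Offset 0: leading byte 0xE3 = 11100011 → 3-byte char #1 = E3 BD 8C.
Offset 3: leading byte 0xE1 = 11100001 → 3-byte char #2 = E1 9A B2.
Offset 6: leading byte 0xE6 = 11100110 → 3-byte char #3 = E6 B4 87.
Offset 9: leading byte 0xF2 = 11110010 → 4-byte char #4 = F2 AA 80 96.
Offset 13: leading byte 0xD8 = 11011000 → 2-byte char #5 = D8 BD.
Offset 15: leading byte 0xE4 = 11100100 → 3-byte char #6 = E4 BF BE.
Offset 18: leading byte 0x30 = 00110000 → 1-byte char #7 = 30.
Offset 19: leading byte 0xF2 = 11110010 → 4-byte char #8 = F2 99 BA AE.
Offset 23: leading byte 0xF0 = 11110000 → 4-byte char #9 = F0 93 80 96.
Offset 27: leading byte 0xE1 = 11100001 → 3-byte char #10 = E1 84 8F.
Leading byte 0xE1 = 11100001 matches 1110xxxx → 3-byte sequence.
Byte 1: 0xE1 = 11100001, payload 0001 (4 bits).
Byte 2: 0x84 = 10000100 (10xxxxxx ✓), payload 000100.
Byte 3: 0x8F = 10001111 (10xxxxxx ✓), payload 001111.
Concatenate: 0001000100001111 = 0x110F (16 bits → U+110F).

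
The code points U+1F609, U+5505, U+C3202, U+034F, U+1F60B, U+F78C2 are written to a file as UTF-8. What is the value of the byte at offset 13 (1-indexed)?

1-indexed offset 13 is 0-indexed offset 12.
U+1F609 → 4-byte form F0 9F 98 89 at offsets 0–3.
U+5505 → 3-byte form E5 94 85 at offsets 4–6.
U+C3202 → 4-byte form F3 83 88 82 at offsets 7–10.
U+034F → 2-byte form CD 8F at offsets 11–12.
Offset 12 falls in char 4's range; it's byte 2 of CD 8F = 0x8F.

0x8F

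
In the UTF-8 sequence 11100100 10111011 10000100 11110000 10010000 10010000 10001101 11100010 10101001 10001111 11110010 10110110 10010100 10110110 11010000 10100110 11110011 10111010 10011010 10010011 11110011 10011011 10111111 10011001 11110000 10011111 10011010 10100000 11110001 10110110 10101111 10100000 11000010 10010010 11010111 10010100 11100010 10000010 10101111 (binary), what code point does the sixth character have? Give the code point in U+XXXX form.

U+FA693

Offset 0: leading byte 0xE4 = 11100100 → 3-byte char #1 = E4 BB 84.
Offset 3: leading byte 0xF0 = 11110000 → 4-byte char #2 = F0 90 90 8D.
Offset 7: leading byte 0xE2 = 11100010 → 3-byte char #3 = E2 A9 8F.
Offset 10: leading byte 0xF2 = 11110010 → 4-byte char #4 = F2 B6 94 B6.
Offset 14: leading byte 0xD0 = 11010000 → 2-byte char #5 = D0 A6.
Offset 16: leading byte 0xF3 = 11110011 → 4-byte char #6 = F3 BA 9A 93.
Leading byte 0xF3 = 11110011 matches 11110xxx → 4-byte sequence.
Byte 1: 0xF3 = 11110011, payload 011 (3 bits).
Byte 2: 0xBA = 10111010 (10xxxxxx ✓), payload 111010.
Byte 3: 0x9A = 10011010 (10xxxxxx ✓), payload 011010.
Byte 4: 0x93 = 10010011 (10xxxxxx ✓), payload 010011.
Concatenate: 011111010011010010011 = 0xFA693 (21 bits → U+FA693).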